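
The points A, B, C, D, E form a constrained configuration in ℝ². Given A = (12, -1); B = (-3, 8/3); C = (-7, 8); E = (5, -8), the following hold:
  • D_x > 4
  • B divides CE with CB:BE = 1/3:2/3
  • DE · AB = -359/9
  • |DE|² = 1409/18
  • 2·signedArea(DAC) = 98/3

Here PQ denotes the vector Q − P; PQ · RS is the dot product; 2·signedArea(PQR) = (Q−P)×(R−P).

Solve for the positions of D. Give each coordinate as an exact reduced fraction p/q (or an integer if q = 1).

1. D_x = 9/2  [DE · AB = -359/9 ∩ 2·signedArea(DAC) = 98/3]
2. D_y = 5/6  [DE · AB = -359/9 ∩ 2·signedArea(DAC) = 98/3]
   → D = (9/2, 5/6)

D = (9/2, 5/6)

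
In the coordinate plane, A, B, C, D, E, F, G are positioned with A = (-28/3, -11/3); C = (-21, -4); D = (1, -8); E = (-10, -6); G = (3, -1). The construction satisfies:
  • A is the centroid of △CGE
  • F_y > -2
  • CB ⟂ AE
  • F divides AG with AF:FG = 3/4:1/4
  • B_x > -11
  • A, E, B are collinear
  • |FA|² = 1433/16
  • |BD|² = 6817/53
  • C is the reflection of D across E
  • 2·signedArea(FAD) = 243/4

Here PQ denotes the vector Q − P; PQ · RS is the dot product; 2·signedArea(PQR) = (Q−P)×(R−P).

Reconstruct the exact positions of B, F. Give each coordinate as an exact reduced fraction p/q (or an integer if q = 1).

1. B_x = -546/53  [A, E, B are collinear ∩ CB ⟂ AE]
2. B_y = -374/53  [A, E, B are collinear ∩ CB ⟂ AE]
   → B = (-546/53, -374/53)
3. F_x = -1/12  [F divides AG with AF:FG = 3/4:1/4]
4. F_y = -5/3  [F divides AG with AF:FG = 3/4:1/4]
   → F = (-1/12, -5/3)

B = (-546/53, -374/53)
F = (-1/12, -5/3)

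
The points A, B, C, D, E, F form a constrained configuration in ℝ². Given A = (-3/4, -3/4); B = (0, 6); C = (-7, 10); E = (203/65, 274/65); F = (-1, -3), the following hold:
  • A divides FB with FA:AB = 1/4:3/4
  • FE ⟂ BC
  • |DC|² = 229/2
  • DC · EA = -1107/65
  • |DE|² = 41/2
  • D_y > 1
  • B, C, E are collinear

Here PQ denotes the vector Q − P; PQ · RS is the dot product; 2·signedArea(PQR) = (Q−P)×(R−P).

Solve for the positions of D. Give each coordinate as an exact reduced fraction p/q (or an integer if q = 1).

D = (-1/2, 3/2)

1. D_x = -1/2  [line 1007/260·x + 1291/260·y + -1433/260 = 0 ∩ |DE|² = 41/2]
2. D_y = 3/2  [line 1007/260·x + 1291/260·y + -1433/260 = 0 ∩ |DE|² = 41/2]
   → D = (-1/2, 3/2)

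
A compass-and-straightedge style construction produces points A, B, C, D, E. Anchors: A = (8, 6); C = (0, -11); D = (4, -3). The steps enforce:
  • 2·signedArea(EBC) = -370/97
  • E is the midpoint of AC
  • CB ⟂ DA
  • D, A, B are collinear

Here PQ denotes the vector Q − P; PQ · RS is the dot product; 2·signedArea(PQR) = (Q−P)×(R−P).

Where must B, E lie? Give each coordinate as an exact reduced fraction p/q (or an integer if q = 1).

1. B_x = 36/97  [D, A, B are collinear ∩ CB ⟂ DA]
2. B_y = -1083/97  [D, A, B are collinear ∩ CB ⟂ DA]
   → B = (36/97, -1083/97)
3. E_x = 4  [E is the midpoint of AC]
4. E_y = -5/2  [E is the midpoint of AC]
   → E = (4, -5/2)

B = (36/97, -1083/97)
E = (4, -5/2)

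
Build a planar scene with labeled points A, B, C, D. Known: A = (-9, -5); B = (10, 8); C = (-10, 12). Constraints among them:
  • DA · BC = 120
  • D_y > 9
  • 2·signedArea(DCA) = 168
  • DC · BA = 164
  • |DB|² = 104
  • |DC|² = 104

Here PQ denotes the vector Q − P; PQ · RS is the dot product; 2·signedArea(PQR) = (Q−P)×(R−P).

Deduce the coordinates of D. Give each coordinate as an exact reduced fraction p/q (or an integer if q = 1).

1. D_x = 0  [DC · BA = 164 ∩ DA · BC = 120]
2. D_y = 10  [DC · BA = 164 ∩ DA · BC = 120]
   → D = (0, 10)

D = (0, 10)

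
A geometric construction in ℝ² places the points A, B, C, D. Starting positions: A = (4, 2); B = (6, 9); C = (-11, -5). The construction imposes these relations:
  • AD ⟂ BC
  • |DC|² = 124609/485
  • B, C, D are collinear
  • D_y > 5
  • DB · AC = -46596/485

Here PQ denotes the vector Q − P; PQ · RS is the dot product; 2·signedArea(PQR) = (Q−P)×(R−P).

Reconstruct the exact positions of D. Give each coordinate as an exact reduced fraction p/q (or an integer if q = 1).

D = (666/485, 2517/485)

1. D_x = 666/485  [B, C, D are collinear ∩ AD ⟂ BC]
2. D_y = 2517/485  [B, C, D are collinear ∩ AD ⟂ BC]
   → D = (666/485, 2517/485)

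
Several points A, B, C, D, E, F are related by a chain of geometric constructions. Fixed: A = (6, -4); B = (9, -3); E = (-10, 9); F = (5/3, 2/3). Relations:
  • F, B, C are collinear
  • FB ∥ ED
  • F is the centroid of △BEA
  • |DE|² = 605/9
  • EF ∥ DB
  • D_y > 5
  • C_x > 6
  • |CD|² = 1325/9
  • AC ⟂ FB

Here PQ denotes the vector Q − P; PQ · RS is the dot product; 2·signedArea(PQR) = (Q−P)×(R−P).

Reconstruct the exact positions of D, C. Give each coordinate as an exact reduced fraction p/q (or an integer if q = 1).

C = (7, -2)
D = (-8/3, 16/3)

1. D_x = -8/3  [EF ∥ DB ∩ FB ∥ ED]
2. D_y = 16/3  [EF ∥ DB ∩ FB ∥ ED]
   → D = (-8/3, 16/3)
3. C_x = 7  [F, B, C are collinear ∩ AC ⟂ FB]
4. C_y = -2  [F, B, C are collinear ∩ AC ⟂ FB]
   → C = (7, -2)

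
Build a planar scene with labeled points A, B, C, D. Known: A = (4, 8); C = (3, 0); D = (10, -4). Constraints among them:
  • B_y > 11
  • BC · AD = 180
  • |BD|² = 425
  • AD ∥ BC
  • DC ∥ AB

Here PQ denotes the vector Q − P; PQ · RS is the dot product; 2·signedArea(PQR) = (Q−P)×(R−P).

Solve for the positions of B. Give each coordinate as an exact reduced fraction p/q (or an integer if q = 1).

1. B_x = -3  [AD ∥ BC ∩ DC ∥ AB]
2. B_y = 12  [AD ∥ BC ∩ DC ∥ AB]
   → B = (-3, 12)

B = (-3, 12)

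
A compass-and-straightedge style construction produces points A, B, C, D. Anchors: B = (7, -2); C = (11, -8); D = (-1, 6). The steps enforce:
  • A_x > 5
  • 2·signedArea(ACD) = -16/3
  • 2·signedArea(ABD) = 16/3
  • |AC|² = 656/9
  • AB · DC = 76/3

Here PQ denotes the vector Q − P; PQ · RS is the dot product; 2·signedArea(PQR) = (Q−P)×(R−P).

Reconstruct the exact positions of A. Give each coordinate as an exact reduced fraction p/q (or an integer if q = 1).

A = (17/3, -4/3)

1. A_x = 17/3  [2·signedArea(ABD) = 16/3 ∩ 2·signedArea(ACD) = -16/3]
2. A_y = -4/3  [2·signedArea(ABD) = 16/3 ∩ 2·signedArea(ACD) = -16/3]
   → A = (17/3, -4/3)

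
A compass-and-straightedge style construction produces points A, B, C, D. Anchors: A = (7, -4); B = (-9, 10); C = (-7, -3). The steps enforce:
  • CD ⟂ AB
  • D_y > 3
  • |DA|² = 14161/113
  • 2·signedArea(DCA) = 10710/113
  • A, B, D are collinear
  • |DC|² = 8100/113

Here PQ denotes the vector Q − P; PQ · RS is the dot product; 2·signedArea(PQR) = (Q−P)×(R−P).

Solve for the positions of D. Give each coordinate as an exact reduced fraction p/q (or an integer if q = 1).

1. D_x = -161/113  [A, B, D are collinear ∩ CD ⟂ AB]
2. D_y = 381/113  [A, B, D are collinear ∩ CD ⟂ AB]
   → D = (-161/113, 381/113)

D = (-161/113, 381/113)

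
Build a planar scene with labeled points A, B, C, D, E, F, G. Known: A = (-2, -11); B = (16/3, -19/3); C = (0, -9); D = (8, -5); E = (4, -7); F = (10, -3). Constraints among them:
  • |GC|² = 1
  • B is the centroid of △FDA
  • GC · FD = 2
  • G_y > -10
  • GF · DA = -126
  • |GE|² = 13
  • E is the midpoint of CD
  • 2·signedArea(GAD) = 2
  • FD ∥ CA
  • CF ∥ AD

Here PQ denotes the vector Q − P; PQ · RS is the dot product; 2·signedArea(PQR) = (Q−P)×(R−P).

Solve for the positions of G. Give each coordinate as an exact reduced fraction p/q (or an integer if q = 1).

G = (1, -9)

1. G_x = 1  [2·signedArea(GAD) = 2 ∩ GF · DA = -126]
2. G_y = -9  [2·signedArea(GAD) = 2 ∩ GF · DA = -126]
   → G = (1, -9)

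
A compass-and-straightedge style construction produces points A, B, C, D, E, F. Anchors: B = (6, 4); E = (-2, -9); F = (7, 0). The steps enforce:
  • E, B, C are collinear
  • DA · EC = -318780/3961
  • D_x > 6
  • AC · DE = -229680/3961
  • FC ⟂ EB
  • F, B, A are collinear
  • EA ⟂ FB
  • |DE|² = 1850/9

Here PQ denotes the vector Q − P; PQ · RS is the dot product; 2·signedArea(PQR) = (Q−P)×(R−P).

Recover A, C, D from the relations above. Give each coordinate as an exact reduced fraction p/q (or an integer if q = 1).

A = (146/17, -108/17)
C = (1046/233, 360/233)
D = (19/3, 8/3)

1. A_x = 146/17  [F, B, A are collinear ∩ EA ⟂ FB]
2. A_y = -108/17  [F, B, A are collinear ∩ EA ⟂ FB]
   → A = (146/17, -108/17)
3. C_x = 1046/233  [E, B, C are collinear ∩ FC ⟂ EB]
4. C_y = 360/233  [E, B, C are collinear ∩ FC ⟂ EB]
   → C = (1046/233, 360/233)
5. D_x = 19/3  [DA · EC = -318780/3961 ∩ AC · DE = -229680/3961]
6. D_y = 8/3  [DA · EC = -318780/3961 ∩ AC · DE = -229680/3961]
   → D = (19/3, 8/3)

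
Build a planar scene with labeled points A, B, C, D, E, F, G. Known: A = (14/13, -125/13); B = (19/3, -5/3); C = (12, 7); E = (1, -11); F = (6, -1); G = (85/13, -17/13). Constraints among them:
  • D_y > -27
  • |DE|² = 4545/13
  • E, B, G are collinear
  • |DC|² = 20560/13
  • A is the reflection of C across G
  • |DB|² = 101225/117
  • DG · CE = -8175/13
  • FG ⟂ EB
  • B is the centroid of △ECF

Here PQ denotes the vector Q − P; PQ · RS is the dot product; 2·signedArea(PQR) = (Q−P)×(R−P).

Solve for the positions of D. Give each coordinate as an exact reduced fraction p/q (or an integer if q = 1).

D = (-128/13, -341/13)

1. D_x = -128/13  [line 11·x + 18·y + 7546/13 = 0 ∩ |DC|² = 20560/13]
2. D_y = -341/13  [line 11·x + 18·y + 7546/13 = 0 ∩ |DC|² = 20560/13]
   → D = (-128/13, -341/13)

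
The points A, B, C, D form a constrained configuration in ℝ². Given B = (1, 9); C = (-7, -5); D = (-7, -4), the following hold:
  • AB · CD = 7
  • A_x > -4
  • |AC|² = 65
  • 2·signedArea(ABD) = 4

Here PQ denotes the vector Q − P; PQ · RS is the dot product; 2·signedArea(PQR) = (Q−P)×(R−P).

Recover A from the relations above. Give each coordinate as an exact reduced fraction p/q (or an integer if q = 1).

A = (-3, 2)

1. A_x = -3  [2·signedArea(ABD) = 4 ∩ AB · CD = 7]
2. A_y = 2  [2·signedArea(ABD) = 4 ∩ AB · CD = 7]
   → A = (-3, 2)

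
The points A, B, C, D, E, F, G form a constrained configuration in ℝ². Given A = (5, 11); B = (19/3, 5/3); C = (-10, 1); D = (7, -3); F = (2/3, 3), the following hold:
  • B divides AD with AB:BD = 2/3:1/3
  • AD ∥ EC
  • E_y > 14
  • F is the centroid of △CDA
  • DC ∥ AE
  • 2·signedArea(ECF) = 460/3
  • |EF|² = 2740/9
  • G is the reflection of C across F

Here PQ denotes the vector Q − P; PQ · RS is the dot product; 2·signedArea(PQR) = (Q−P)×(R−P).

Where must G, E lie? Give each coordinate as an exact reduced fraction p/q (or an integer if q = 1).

1. G_x = 34/3  [G is the reflection of C across F]
2. G_y = 5  [G is the reflection of C across F]
   → G = (34/3, 5)
3. E_x = -12  [AD ∥ EC ∩ DC ∥ AE]
4. E_y = 15  [AD ∥ EC ∩ DC ∥ AE]
   → E = (-12, 15)

E = (-12, 15)
G = (34/3, 5)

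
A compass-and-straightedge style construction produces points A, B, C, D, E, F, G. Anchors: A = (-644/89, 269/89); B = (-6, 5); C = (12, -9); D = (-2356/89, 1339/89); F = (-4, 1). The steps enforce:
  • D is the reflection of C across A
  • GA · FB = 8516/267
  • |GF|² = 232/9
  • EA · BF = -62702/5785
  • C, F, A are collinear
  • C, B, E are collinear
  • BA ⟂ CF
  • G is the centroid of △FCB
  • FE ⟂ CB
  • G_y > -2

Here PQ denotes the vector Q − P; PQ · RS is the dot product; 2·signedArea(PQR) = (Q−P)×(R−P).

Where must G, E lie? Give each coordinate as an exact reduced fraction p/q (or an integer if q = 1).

1. G_x = 2/3  [G is the centroid of △FCB]
2. G_y = -1  [G is the centroid of △FCB]
   → G = (2/3, -1)
3. E_x = -183/65  [C, B, E are collinear ∩ FE ⟂ CB]
4. E_y = 164/65  [C, B, E are collinear ∩ FE ⟂ CB]
   → E = (-183/65, 164/65)

E = (-183/65, 164/65)
G = (2/3, -1)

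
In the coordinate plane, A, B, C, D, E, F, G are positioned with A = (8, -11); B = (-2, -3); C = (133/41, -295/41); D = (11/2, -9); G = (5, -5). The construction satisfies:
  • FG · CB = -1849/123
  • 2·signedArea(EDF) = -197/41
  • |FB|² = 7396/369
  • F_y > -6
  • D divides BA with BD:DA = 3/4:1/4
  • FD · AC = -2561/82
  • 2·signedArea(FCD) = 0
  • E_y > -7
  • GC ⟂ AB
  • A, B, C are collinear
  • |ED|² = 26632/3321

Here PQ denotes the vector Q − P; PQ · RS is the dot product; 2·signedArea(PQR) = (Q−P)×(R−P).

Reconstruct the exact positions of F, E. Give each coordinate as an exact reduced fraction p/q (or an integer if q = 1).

1. F_x = 184/123  [2·signedArea(FCD) = 0 ∩ FG · CB = -1849/123]
2. F_y = -713/123  [2·signedArea(FCD) = 0 ∩ FG · CB = -1849/123]
   → F = (184/123, -713/123)
3. E_x = 2951/738  [line -394/123·x + -985/246·y + -3349/246 = 0 ∩ |ED|² = 26632/3321]
4. E_y = -2435/369  [line -394/123·x + -985/246·y + -3349/246 = 0 ∩ |ED|² = 26632/3321]
   → E = (2951/738, -2435/369)

E = (2951/738, -2435/369)
F = (184/123, -713/123)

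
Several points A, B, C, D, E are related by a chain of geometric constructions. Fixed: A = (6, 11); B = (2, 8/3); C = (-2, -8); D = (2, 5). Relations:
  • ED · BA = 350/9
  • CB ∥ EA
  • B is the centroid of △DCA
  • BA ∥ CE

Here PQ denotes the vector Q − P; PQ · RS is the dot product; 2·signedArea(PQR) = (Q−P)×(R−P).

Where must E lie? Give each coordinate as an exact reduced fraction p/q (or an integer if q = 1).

1. E_x = 2  [CB ∥ EA ∩ BA ∥ CE]
2. E_y = 1/3  [CB ∥ EA ∩ BA ∥ CE]
   → E = (2, 1/3)

E = (2, 1/3)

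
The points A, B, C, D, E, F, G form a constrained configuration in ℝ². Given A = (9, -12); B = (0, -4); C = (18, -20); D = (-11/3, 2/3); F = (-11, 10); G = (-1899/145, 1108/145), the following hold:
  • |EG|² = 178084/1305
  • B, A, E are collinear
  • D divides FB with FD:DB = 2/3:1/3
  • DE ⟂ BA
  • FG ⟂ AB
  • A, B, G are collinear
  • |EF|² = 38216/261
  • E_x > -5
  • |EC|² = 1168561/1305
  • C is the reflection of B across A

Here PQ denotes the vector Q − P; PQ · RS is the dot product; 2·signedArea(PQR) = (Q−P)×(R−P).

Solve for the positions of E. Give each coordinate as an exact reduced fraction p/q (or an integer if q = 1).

1. E_x = -633/145  [B, A, E are collinear ∩ DE ⟂ BA]
2. E_y = -52/435  [B, A, E are collinear ∩ DE ⟂ BA]
   → E = (-633/145, -52/435)

E = (-633/145, -52/435)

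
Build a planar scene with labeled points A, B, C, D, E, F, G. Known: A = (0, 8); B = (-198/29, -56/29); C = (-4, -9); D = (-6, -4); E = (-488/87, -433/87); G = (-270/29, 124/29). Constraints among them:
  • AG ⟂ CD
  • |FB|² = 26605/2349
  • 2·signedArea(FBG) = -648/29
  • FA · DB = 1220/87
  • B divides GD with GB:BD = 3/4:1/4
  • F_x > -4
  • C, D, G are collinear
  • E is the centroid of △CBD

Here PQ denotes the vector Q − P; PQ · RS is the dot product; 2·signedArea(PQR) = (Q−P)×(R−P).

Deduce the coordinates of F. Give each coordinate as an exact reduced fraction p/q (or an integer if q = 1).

1. F_x = -1010/261  [FA · DB = 1220/87 ∩ 2·signedArea(FBG) = -648/29]
2. F_y = -85/261  [FA · DB = 1220/87 ∩ 2·signedArea(FBG) = -648/29]
   → F = (-1010/261, -85/261)

F = (-1010/261, -85/261)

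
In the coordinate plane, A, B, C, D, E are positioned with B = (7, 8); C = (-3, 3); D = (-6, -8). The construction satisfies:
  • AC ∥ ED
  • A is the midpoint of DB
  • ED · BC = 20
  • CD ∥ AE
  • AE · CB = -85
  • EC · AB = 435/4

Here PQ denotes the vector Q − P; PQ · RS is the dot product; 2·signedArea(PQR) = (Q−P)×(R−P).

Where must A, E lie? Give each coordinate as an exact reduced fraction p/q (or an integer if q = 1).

1. A_x = 1/2  [A is the midpoint of DB]
2. A_y = 0  [A is the midpoint of DB]
   → A = (1/2, 0)
3. E_x = -5/2  [AC ∥ ED ∩ CD ∥ AE]
4. E_y = -11  [AC ∥ ED ∩ CD ∥ AE]
   → E = (-5/2, -11)

A = (1/2, 0)
E = (-5/2, -11)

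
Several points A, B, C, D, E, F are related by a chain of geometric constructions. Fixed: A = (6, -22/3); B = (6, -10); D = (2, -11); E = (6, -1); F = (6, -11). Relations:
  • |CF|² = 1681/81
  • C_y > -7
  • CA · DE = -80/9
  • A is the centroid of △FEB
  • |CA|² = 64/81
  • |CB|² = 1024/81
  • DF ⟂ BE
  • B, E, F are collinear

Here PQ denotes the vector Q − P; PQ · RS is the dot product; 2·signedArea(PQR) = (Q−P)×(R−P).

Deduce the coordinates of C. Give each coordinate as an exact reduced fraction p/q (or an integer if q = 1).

1. C_x = 6  [line -4·x + -10·y + -364/9 = 0 ∩ |CB|² = 1024/81]
2. C_y = -58/9  [line -4·x + -10·y + -364/9 = 0 ∩ |CB|² = 1024/81]
   → C = (6, -58/9)

C = (6, -58/9)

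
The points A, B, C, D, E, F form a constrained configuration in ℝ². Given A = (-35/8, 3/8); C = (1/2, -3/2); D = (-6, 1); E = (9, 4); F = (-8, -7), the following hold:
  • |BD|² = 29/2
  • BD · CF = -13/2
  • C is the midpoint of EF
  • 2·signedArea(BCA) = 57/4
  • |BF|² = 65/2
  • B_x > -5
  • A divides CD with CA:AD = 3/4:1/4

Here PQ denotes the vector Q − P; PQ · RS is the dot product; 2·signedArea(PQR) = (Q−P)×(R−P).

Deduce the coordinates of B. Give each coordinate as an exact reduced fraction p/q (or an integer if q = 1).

B = (-9/2, -5/2)

1. B_x = -9/2  [BD · CF = -13/2 ∩ 2·signedArea(BCA) = 57/4]
2. B_y = -5/2  [BD · CF = -13/2 ∩ 2·signedArea(BCA) = 57/4]
   → B = (-9/2, -5/2)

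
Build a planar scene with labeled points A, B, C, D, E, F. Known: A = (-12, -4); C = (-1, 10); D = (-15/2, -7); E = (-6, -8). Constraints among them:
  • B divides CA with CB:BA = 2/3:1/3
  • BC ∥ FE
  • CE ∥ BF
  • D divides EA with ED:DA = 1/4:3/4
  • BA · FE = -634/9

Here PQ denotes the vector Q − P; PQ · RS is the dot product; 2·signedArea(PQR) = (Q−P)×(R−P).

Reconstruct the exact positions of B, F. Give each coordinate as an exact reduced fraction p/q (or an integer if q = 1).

1. B_x = -25/3  [B divides CA with CB:BA = 2/3:1/3]
2. B_y = 2/3  [B divides CA with CB:BA = 2/3:1/3]
   → B = (-25/3, 2/3)
3. F_x = -40/3  [BC ∥ FE ∩ CE ∥ BF]
4. F_y = -52/3  [BC ∥ FE ∩ CE ∥ BF]
   → F = (-40/3, -52/3)

B = (-25/3, 2/3)
F = (-40/3, -52/3)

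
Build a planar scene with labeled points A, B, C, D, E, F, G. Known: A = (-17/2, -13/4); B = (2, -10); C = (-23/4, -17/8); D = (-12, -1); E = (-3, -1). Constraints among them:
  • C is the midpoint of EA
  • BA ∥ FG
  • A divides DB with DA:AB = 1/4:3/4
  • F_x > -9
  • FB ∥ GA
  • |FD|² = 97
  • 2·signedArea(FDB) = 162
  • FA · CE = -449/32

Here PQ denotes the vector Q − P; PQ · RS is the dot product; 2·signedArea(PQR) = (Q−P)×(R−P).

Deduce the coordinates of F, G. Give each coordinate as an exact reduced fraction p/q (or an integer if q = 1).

F = (-8, 8)
G = (-37/2, 59/4)

1. F_x = -8  [2·signedArea(FDB) = 162 ∩ FA · CE = -449/32]
2. F_y = 8  [2·signedArea(FDB) = 162 ∩ FA · CE = -449/32]
   → F = (-8, 8)
3. G_x = -37/2  [FB ∥ GA ∩ BA ∥ FG]
4. G_y = 59/4  [FB ∥ GA ∩ BA ∥ FG]
   → G = (-37/2, 59/4)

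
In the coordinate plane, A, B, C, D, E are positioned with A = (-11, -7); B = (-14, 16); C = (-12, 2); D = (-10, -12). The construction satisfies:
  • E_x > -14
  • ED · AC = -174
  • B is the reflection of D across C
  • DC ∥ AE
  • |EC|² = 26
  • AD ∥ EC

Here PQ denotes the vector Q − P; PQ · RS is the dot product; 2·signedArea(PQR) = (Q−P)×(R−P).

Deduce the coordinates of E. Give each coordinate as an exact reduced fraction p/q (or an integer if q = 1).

E = (-13, 7)

1. E_x = -13  [AD ∥ EC ∩ DC ∥ AE]
2. E_y = 7  [AD ∥ EC ∩ DC ∥ AE]
   → E = (-13, 7)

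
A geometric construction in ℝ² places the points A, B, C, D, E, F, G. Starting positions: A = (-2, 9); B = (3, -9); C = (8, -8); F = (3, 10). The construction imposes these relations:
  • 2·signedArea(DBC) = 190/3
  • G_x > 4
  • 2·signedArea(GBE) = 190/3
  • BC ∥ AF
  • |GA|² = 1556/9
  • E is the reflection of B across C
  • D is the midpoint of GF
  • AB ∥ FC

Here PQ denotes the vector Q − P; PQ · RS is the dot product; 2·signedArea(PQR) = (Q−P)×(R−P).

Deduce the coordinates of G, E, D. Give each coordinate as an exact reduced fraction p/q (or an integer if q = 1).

1. E_x = 13  [E is the reflection of B across C]
2. E_y = -7  [E is the reflection of B across C]
   → E = (13, -7)
3. G_x = 14/3  [line -2·x + 10·y + 98/3 = 0 ∩ |GA|² = 1556/9]
4. G_y = -7/3  [line -2·x + 10·y + 98/3 = 0 ∩ |GA|² = 1556/9]
   → G = (14/3, -7/3)
5. D_x = 23/6  [D is the midpoint of GF]
6. D_y = 23/6  [D is the midpoint of GF]
   → D = (23/6, 23/6)

D = (23/6, 23/6)
E = (13, -7)
G = (14/3, -7/3)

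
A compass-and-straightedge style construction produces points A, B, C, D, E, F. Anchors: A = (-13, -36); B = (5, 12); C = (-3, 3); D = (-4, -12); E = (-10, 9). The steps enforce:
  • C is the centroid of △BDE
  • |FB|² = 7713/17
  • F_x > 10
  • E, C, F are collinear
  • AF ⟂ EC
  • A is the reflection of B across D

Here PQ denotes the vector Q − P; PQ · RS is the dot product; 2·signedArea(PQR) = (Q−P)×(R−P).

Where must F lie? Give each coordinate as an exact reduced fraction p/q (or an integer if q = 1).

F = (893/85, -729/85)

1. F_x = 893/85  [E, C, F are collinear ∩ AF ⟂ EC]
2. F_y = -729/85  [E, C, F are collinear ∩ AF ⟂ EC]
   → F = (893/85, -729/85)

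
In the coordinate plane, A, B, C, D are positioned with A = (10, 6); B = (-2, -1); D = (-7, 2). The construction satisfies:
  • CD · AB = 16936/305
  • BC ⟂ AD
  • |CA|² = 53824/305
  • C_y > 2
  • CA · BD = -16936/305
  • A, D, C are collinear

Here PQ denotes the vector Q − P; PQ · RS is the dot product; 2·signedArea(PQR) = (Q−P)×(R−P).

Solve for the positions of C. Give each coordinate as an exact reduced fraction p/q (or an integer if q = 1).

C = (-894/305, 902/305)

1. C_x = -894/305  [A, D, C are collinear ∩ BC ⟂ AD]
2. C_y = 902/305  [A, D, C are collinear ∩ BC ⟂ AD]
   → C = (-894/305, 902/305)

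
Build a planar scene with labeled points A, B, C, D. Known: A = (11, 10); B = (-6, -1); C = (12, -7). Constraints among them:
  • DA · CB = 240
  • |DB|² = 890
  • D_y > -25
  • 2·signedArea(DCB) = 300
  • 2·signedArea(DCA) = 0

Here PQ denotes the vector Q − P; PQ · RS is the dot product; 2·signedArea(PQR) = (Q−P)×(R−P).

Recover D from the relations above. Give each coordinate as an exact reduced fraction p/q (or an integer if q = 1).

1. D_x = 13  [2·signedArea(DCA) = 0 ∩ 2·signedArea(DCB) = 300]
2. D_y = -24  [2·signedArea(DCA) = 0 ∩ 2·signedArea(DCB) = 300]
   → D = (13, -24)

D = (13, -24)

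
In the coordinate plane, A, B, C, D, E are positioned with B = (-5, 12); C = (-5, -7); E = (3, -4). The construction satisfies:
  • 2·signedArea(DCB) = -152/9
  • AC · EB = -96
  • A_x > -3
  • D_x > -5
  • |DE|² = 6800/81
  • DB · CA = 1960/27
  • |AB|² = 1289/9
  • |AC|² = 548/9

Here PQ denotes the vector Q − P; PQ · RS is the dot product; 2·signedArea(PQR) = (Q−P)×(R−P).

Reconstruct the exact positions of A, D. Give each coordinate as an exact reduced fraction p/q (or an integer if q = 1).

1. A_x = -7/3  [line 8·x + -16·y + 24 = 0 ∩ |AC|² = 548/9]
2. A_y = 1/3  [line 8·x + -16·y + 24 = 0 ∩ |AC|² = 548/9]
   → A = (-7/3, 1/3)
3. D_x = -37/9  [2·signedArea(DCB) = -152/9 ∩ DB · CA = 1960/27]
4. D_y = 16/9  [2·signedArea(DCB) = -152/9 ∩ DB · CA = 1960/27]
   → D = (-37/9, 16/9)

A = (-7/3, 1/3)
D = (-37/9, 16/9)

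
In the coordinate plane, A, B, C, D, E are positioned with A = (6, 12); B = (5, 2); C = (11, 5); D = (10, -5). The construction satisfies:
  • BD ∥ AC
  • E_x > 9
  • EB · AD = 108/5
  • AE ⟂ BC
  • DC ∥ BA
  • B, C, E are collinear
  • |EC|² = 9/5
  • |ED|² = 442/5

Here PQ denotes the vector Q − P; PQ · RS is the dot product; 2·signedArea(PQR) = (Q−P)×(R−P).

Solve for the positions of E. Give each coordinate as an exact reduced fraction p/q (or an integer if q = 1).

E = (49/5, 22/5)

1. E_x = 49/5  [B, C, E are collinear ∩ AE ⟂ BC]
2. E_y = 22/5  [B, C, E are collinear ∩ AE ⟂ BC]
   → E = (49/5, 22/5)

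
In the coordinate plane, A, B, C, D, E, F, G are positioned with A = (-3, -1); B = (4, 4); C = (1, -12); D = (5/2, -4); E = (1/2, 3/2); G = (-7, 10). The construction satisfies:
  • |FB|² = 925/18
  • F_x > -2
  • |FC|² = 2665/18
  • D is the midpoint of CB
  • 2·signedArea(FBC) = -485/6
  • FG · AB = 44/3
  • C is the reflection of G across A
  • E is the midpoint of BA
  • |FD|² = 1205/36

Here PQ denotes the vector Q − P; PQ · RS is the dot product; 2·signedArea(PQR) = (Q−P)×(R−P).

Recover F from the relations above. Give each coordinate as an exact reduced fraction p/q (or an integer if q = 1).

1. F_x = -11/6  [2·signedArea(FBC) = -485/6 ∩ FG · AB = 44/3]
2. F_y = -1/6  [2·signedArea(FBC) = -485/6 ∩ FG · AB = 44/3]
   → F = (-11/6, -1/6)

F = (-11/6, -1/6)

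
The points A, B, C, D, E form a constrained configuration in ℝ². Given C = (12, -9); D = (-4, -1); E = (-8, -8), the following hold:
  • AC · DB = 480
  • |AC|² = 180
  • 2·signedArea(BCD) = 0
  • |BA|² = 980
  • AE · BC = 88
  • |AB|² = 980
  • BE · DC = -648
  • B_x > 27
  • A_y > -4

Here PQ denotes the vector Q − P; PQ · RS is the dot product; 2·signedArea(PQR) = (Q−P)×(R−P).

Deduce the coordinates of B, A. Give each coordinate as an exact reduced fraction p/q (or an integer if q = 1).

1. B_x = 28  [2·signedArea(BCD) = 0 ∩ BE · DC = -648]
2. B_y = -17  [2·signedArea(BCD) = 0 ∩ BE · DC = -648]
   → B = (28, -17)
3. A_x = 0  [line -32·x + 16·y + 48 = 0 ∩ |BA|² = 980]
4. A_y = -3  [line -32·x + 16·y + 48 = 0 ∩ |BA|² = 980]
   → A = (0, -3)

A = (0, -3)
B = (28, -17)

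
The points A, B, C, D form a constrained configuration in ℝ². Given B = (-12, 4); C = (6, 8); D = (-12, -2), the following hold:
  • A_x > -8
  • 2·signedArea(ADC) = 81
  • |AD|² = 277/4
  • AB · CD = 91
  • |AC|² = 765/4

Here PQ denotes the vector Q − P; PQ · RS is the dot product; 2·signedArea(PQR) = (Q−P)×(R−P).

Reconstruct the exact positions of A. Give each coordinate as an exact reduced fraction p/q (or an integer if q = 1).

1. A_x = -15/2  [2·signedArea(ADC) = 81 ∩ AB · CD = 91]
2. A_y = 5  [2·signedArea(ADC) = 81 ∩ AB · CD = 91]
   → A = (-15/2, 5)

A = (-15/2, 5)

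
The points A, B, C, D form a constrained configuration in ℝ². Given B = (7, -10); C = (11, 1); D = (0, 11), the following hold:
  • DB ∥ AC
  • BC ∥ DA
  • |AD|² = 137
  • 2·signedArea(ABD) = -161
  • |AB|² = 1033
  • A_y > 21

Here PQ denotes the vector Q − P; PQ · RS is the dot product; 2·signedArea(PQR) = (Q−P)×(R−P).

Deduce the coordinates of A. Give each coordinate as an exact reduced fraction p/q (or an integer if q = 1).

1. A_x = 4  [DB ∥ AC ∩ BC ∥ DA]
2. A_y = 22  [DB ∥ AC ∩ BC ∥ DA]
   → A = (4, 22)

A = (4, 22)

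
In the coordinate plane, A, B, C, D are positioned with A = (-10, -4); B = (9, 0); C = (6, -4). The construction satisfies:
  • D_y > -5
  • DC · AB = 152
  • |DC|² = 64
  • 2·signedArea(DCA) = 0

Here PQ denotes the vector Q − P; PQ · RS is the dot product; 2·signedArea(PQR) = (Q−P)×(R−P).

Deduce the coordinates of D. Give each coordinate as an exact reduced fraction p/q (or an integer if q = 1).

1. D_x = -2  [2·signedArea(DCA) = 0 ∩ DC · AB = 152]
2. D_y = -4  [2·signedArea(DCA) = 0 ∩ DC · AB = 152]
   → D = (-2, -4)

D = (-2, -4)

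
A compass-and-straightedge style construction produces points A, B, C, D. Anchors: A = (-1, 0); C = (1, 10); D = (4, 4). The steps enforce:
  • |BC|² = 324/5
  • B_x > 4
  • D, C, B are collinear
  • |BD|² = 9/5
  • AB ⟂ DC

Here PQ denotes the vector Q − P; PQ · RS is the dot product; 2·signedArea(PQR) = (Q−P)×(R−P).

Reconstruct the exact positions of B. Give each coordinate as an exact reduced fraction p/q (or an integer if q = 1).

1. B_x = 23/5  [D, C, B are collinear ∩ AB ⟂ DC]
2. B_y = 14/5  [D, C, B are collinear ∩ AB ⟂ DC]
   → B = (23/5, 14/5)

B = (23/5, 14/5)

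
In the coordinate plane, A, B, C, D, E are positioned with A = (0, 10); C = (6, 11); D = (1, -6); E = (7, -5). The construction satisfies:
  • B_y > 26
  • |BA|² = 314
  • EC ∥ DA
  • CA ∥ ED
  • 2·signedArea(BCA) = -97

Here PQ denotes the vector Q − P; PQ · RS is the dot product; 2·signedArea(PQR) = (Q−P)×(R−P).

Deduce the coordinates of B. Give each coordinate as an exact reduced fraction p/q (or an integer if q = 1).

1. B_x = 5  [line 1·x + -6·y + 157 = 0 ∩ |BA|² = 314]
2. B_y = 27  [line 1·x + -6·y + 157 = 0 ∩ |BA|² = 314]
   → B = (5, 27)

B = (5, 27)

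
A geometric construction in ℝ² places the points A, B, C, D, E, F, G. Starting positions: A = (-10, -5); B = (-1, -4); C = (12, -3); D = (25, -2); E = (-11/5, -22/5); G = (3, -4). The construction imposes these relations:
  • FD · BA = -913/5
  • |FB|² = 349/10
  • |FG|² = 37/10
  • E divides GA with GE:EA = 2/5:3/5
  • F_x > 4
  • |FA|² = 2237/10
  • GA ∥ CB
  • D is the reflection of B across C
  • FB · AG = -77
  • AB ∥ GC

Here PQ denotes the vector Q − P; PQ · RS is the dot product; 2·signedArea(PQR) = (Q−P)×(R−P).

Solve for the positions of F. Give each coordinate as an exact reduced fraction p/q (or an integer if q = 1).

1. F_x = 49/10  [FD · BA = -913/5 ∩ FB · AG = -77]
2. F_y = -37/10  [FD · BA = -913/5 ∩ FB · AG = -77]
   → F = (49/10, -37/10)

F = (49/10, -37/10)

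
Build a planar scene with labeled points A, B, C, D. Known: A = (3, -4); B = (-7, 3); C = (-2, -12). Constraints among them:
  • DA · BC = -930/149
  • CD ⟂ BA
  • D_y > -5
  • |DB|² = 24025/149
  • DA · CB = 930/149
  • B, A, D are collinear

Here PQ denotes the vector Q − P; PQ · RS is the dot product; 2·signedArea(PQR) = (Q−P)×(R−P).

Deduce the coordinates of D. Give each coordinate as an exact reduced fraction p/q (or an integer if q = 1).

D = (507/149, -638/149)

1. D_x = 507/149  [B, A, D are collinear ∩ CD ⟂ BA]
2. D_y = -638/149  [B, A, D are collinear ∩ CD ⟂ BA]
   → D = (507/149, -638/149)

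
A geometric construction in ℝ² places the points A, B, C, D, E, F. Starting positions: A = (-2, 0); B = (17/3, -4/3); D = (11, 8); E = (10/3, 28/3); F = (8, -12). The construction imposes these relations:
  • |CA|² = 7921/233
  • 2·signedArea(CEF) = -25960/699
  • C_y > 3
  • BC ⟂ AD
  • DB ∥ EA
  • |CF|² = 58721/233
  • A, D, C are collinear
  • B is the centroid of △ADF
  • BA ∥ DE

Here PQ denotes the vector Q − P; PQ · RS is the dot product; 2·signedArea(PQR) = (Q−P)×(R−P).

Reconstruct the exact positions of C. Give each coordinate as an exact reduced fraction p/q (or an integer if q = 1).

1. C_x = 691/233  [A, D, C are collinear ∩ BC ⟂ AD]
2. C_y = 712/233  [A, D, C are collinear ∩ BC ⟂ AD]
   → C = (691/233, 712/233)

C = (691/233, 712/233)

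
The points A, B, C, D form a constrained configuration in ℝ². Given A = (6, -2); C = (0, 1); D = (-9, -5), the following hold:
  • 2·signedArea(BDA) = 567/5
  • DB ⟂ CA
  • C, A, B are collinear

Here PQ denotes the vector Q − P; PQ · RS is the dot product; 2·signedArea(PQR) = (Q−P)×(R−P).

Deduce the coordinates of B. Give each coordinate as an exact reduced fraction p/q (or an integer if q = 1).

B = (-24/5, 17/5)

1. B_x = -24/5  [C, A, B are collinear ∩ DB ⟂ CA]
2. B_y = 17/5  [C, A, B are collinear ∩ DB ⟂ CA]
   → B = (-24/5, 17/5)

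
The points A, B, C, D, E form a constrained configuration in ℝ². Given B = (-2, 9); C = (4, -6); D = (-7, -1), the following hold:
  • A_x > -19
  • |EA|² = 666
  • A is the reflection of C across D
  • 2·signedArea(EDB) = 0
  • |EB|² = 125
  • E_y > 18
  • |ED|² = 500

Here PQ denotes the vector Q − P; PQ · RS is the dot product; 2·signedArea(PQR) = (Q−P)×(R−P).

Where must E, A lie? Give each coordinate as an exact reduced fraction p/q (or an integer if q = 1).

1. E_x = 3  [line -10·x + 5·y + -65 = 0 ∩ |EB|² = 125]
2. E_y = 19  [line -10·x + 5·y + -65 = 0 ∩ |EB|² = 125]
   → E = (3, 19)
3. A_x = -18  [A is the reflection of C across D]
4. A_y = 4  [A is the reflection of C across D]
   → A = (-18, 4)

A = (-18, 4)
E = (3, 19)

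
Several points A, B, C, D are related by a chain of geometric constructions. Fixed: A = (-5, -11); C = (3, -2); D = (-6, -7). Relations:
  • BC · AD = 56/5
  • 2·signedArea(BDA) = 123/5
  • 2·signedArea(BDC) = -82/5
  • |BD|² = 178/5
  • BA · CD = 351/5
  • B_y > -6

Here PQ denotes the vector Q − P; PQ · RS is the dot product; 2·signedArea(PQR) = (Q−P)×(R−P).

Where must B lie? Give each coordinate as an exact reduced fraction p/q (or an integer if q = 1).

1. B_x = -1/5  [BC · AD = 56/5 ∩ 2·signedArea(BDC) = -82/5]
2. B_y = -28/5  [BC · AD = 56/5 ∩ 2·signedArea(BDC) = -82/5]
   → B = (-1/5, -28/5)

B = (-1/5, -28/5)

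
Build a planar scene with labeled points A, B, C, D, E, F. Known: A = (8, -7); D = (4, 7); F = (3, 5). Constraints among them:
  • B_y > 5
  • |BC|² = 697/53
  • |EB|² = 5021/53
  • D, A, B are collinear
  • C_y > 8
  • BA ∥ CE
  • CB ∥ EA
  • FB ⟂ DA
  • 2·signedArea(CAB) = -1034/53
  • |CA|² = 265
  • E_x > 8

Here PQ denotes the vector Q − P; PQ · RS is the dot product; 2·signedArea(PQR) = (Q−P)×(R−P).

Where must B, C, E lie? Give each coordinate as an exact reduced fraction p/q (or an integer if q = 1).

1. B_x = 236/53  [D, A, B are collinear ∩ FB ⟂ DA]
2. B_y = 287/53  [D, A, B are collinear ∩ FB ⟂ DA]
   → B = (236/53, 287/53)
3. C_x = 5  [line -658/53·x + -188/53·y + 94 = 0 ∩ |CA|² = 265]
4. C_y = 9  [line -658/53·x + -188/53·y + 94 = 0 ∩ |CA|² = 265]
   → C = (5, 9)
5. E_x = 453/53  [CB ∥ EA ∩ BA ∥ CE]
6. E_y = -181/53  [CB ∥ EA ∩ BA ∥ CE]
   → E = (453/53, -181/53)

B = (236/53, 287/53)
C = (5, 9)
E = (453/53, -181/53)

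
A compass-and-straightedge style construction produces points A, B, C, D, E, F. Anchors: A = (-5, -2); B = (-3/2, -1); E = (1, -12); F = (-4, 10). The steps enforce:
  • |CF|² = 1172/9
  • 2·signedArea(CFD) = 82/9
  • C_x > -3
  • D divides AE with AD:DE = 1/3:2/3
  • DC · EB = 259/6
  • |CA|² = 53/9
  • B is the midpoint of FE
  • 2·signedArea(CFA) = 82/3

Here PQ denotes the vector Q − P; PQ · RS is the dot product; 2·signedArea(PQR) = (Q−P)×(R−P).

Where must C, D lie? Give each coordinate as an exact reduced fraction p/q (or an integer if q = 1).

C = (-8/3, -4/3)
D = (-3, -16/3)

1. D_x = -3  [D divides AE with AD:DE = 1/3:2/3]
2. D_y = -16/3  [D divides AE with AD:DE = 1/3:2/3]
   → D = (-3, -16/3)
3. C_x = -8/3  [2·signedArea(CFD) = 82/9 ∩ DC · EB = 259/6]
4. C_y = -4/3  [2·signedArea(CFD) = 82/9 ∩ DC · EB = 259/6]
   → C = (-8/3, -4/3)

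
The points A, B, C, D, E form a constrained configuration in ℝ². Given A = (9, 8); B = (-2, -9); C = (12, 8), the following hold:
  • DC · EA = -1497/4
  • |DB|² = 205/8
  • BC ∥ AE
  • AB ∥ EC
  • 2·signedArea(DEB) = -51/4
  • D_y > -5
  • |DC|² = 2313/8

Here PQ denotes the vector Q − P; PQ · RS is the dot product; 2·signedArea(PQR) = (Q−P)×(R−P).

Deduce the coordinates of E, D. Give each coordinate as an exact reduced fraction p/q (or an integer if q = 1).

1. E_x = 23  [AB ∥ EC ∩ BC ∥ AE]
2. E_y = 25  [AB ∥ EC ∩ BC ∥ AE]
   → E = (23, 25)
3. D_x = 3/4  [DC · EA = -1497/4 ∩ 2·signedArea(DEB) = -51/4]
4. D_y = -19/4  [DC · EA = -1497/4 ∩ 2·signedArea(DEB) = -51/4]
   → D = (3/4, -19/4)

D = (3/4, -19/4)
E = (23, 25)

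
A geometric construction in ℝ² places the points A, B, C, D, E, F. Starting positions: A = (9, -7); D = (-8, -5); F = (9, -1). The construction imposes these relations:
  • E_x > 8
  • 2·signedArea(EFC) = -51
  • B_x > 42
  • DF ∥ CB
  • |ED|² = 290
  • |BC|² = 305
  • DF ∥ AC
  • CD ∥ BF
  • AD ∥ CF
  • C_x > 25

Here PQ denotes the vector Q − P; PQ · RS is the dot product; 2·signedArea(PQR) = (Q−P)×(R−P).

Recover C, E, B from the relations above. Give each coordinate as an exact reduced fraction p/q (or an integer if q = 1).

1. C_x = 26  [AD ∥ CF ∩ DF ∥ AC]
2. C_y = -3  [AD ∥ CF ∩ DF ∥ AC]
   → C = (26, -3)
3. E_x = 9  [line 2·x + 17·y + 50 = 0 ∩ |ED|² = 290]
4. E_y = -4  [line 2·x + 17·y + 50 = 0 ∩ |ED|² = 290]
   → E = (9, -4)
5. B_x = 43  [CD ∥ BF ∩ DF ∥ CB]
6. B_y = 1  [CD ∥ BF ∩ DF ∥ CB]
   → B = (43, 1)

B = (43, 1)
C = (26, -3)
E = (9, -4)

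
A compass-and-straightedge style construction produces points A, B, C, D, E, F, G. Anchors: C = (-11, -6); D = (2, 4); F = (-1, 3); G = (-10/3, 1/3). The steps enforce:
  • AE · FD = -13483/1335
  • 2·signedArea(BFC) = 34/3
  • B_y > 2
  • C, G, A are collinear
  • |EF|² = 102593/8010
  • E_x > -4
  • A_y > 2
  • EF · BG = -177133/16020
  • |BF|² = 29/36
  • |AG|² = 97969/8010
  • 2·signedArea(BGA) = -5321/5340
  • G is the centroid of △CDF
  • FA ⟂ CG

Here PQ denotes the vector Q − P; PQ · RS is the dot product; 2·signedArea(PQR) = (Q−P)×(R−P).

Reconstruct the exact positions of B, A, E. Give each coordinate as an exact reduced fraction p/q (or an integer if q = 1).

A = (-567/890, 2279/890)
B = (-2/3, 13/6)
E = (-2859/890, 499/2670)

1. A_x = -567/890  [C, G, A are collinear ∩ FA ⟂ CG]
2. A_y = 2279/890  [C, G, A are collinear ∩ FA ⟂ CG]
   → A = (-567/890, 2279/890)
3. E_x = -2859/890  [line 3·x + 1·y + 12616/1335 = 0 ∩ |EF|² = 102593/8010]
4. E_y = 499/2670  [line 3·x + 1·y + 12616/1335 = 0 ∩ |EF|² = 102593/8010]
   → E = (-2859/890, 499/2670)
5. B_x = -2/3  [2·signedArea(BGA) = -5321/5340 ∩ EF · BG = -177133/16020]
6. B_y = 13/6  [2·signedArea(BGA) = -5321/5340 ∩ EF · BG = -177133/16020]
   → B = (-2/3, 13/6)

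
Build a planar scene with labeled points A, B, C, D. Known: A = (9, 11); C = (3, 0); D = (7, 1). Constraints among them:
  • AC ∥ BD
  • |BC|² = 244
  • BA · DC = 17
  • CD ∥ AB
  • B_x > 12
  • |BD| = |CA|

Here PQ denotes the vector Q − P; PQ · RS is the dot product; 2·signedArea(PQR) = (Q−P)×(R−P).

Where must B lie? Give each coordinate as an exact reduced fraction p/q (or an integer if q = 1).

1. B_x = 13  [AC ∥ BD ∩ CD ∥ AB]
2. B_y = 12  [AC ∥ BD ∩ CD ∥ AB]
   → B = (13, 12)

B = (13, 12)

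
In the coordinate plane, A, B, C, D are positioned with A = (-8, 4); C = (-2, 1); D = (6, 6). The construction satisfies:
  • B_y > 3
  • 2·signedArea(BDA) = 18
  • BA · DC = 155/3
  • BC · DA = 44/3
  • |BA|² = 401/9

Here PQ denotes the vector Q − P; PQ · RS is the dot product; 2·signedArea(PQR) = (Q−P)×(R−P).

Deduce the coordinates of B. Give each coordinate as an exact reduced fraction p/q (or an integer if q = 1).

1. B_x = -4/3  [BA · DC = 155/3 ∩ 2·signedArea(BDA) = 18]
2. B_y = 11/3  [BA · DC = 155/3 ∩ 2·signedArea(BDA) = 18]
   → B = (-4/3, 11/3)

B = (-4/3, 11/3)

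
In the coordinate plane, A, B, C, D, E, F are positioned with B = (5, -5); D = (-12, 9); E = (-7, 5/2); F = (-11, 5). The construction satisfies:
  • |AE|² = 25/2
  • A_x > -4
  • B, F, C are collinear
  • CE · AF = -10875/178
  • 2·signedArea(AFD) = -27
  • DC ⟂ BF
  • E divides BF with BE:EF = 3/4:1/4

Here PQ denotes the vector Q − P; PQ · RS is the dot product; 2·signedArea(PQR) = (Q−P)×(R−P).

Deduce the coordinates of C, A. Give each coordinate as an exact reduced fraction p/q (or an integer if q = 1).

1. C_x = -1203/89  [B, F, C are collinear ∩ DC ⟂ BF]
2. C_y = 585/89  [B, F, C are collinear ∩ DC ⟂ BF]
   → C = (-1203/89, 585/89)
3. A_x = -7/2  [2·signedArea(AFD) = -27 ∩ CE · AF = -10875/178]
4. A_y = 2  [2·signedArea(AFD) = -27 ∩ CE · AF = -10875/178]
   → A = (-7/2, 2)

A = (-7/2, 2)
C = (-1203/89, 585/89)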